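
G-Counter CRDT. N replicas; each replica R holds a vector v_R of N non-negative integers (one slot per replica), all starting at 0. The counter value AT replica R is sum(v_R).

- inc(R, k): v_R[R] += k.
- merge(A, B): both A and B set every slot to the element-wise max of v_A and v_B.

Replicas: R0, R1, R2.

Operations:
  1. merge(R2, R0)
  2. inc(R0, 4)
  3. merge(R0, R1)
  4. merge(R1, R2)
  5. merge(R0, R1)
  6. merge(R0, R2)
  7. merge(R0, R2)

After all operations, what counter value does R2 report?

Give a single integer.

Op 1: merge R2<->R0 -> R2=(0,0,0) R0=(0,0,0)
Op 2: inc R0 by 4 -> R0=(4,0,0) value=4
Op 3: merge R0<->R1 -> R0=(4,0,0) R1=(4,0,0)
Op 4: merge R1<->R2 -> R1=(4,0,0) R2=(4,0,0)
Op 5: merge R0<->R1 -> R0=(4,0,0) R1=(4,0,0)
Op 6: merge R0<->R2 -> R0=(4,0,0) R2=(4,0,0)
Op 7: merge R0<->R2 -> R0=(4,0,0) R2=(4,0,0)

Answer: 4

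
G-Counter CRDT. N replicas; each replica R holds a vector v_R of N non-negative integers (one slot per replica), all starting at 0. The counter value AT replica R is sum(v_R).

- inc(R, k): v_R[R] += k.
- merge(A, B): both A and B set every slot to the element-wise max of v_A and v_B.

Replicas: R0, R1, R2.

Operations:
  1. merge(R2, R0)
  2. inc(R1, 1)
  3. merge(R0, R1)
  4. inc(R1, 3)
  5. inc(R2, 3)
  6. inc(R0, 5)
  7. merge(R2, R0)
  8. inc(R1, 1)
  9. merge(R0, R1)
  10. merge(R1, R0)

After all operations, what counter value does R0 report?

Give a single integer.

Op 1: merge R2<->R0 -> R2=(0,0,0) R0=(0,0,0)
Op 2: inc R1 by 1 -> R1=(0,1,0) value=1
Op 3: merge R0<->R1 -> R0=(0,1,0) R1=(0,1,0)
Op 4: inc R1 by 3 -> R1=(0,4,0) value=4
Op 5: inc R2 by 3 -> R2=(0,0,3) value=3
Op 6: inc R0 by 5 -> R0=(5,1,0) value=6
Op 7: merge R2<->R0 -> R2=(5,1,3) R0=(5,1,3)
Op 8: inc R1 by 1 -> R1=(0,5,0) value=5
Op 9: merge R0<->R1 -> R0=(5,5,3) R1=(5,5,3)
Op 10: merge R1<->R0 -> R1=(5,5,3) R0=(5,5,3)

Answer: 13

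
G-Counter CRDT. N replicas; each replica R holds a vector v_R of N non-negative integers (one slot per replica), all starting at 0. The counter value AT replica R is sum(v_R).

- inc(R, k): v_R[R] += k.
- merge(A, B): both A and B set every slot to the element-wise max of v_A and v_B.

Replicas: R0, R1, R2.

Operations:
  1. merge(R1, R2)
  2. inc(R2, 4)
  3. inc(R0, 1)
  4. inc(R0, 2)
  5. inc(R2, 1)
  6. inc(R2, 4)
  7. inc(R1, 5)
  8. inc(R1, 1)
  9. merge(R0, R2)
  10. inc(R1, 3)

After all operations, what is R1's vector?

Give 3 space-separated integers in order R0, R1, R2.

Op 1: merge R1<->R2 -> R1=(0,0,0) R2=(0,0,0)
Op 2: inc R2 by 4 -> R2=(0,0,4) value=4
Op 3: inc R0 by 1 -> R0=(1,0,0) value=1
Op 4: inc R0 by 2 -> R0=(3,0,0) value=3
Op 5: inc R2 by 1 -> R2=(0,0,5) value=5
Op 6: inc R2 by 4 -> R2=(0,0,9) value=9
Op 7: inc R1 by 5 -> R1=(0,5,0) value=5
Op 8: inc R1 by 1 -> R1=(0,6,0) value=6
Op 9: merge R0<->R2 -> R0=(3,0,9) R2=(3,0,9)
Op 10: inc R1 by 3 -> R1=(0,9,0) value=9

Answer: 0 9 0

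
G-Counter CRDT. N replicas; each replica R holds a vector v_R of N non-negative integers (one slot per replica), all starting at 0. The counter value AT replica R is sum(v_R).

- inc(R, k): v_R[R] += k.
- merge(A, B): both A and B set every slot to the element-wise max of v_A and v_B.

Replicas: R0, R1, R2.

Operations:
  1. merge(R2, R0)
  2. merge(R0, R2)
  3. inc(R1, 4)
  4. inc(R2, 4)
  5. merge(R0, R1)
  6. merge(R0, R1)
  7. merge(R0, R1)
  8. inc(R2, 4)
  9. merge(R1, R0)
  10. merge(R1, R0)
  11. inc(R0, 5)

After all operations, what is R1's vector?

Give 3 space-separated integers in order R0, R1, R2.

Answer: 0 4 0

Derivation:
Op 1: merge R2<->R0 -> R2=(0,0,0) R0=(0,0,0)
Op 2: merge R0<->R2 -> R0=(0,0,0) R2=(0,0,0)
Op 3: inc R1 by 4 -> R1=(0,4,0) value=4
Op 4: inc R2 by 4 -> R2=(0,0,4) value=4
Op 5: merge R0<->R1 -> R0=(0,4,0) R1=(0,4,0)
Op 6: merge R0<->R1 -> R0=(0,4,0) R1=(0,4,0)
Op 7: merge R0<->R1 -> R0=(0,4,0) R1=(0,4,0)
Op 8: inc R2 by 4 -> R2=(0,0,8) value=8
Op 9: merge R1<->R0 -> R1=(0,4,0) R0=(0,4,0)
Op 10: merge R1<->R0 -> R1=(0,4,0) R0=(0,4,0)
Op 11: inc R0 by 5 -> R0=(5,4,0) value=9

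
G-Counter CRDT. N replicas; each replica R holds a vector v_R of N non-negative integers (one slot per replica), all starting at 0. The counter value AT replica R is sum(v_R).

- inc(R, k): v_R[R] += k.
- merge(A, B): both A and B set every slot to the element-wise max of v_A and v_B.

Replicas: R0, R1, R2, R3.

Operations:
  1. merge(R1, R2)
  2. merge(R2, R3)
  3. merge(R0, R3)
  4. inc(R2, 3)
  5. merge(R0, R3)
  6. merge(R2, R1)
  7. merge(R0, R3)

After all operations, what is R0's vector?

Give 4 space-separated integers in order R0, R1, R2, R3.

Answer: 0 0 0 0

Derivation:
Op 1: merge R1<->R2 -> R1=(0,0,0,0) R2=(0,0,0,0)
Op 2: merge R2<->R3 -> R2=(0,0,0,0) R3=(0,0,0,0)
Op 3: merge R0<->R3 -> R0=(0,0,0,0) R3=(0,0,0,0)
Op 4: inc R2 by 3 -> R2=(0,0,3,0) value=3
Op 5: merge R0<->R3 -> R0=(0,0,0,0) R3=(0,0,0,0)
Op 6: merge R2<->R1 -> R2=(0,0,3,0) R1=(0,0,3,0)
Op 7: merge R0<->R3 -> R0=(0,0,0,0) R3=(0,0,0,0)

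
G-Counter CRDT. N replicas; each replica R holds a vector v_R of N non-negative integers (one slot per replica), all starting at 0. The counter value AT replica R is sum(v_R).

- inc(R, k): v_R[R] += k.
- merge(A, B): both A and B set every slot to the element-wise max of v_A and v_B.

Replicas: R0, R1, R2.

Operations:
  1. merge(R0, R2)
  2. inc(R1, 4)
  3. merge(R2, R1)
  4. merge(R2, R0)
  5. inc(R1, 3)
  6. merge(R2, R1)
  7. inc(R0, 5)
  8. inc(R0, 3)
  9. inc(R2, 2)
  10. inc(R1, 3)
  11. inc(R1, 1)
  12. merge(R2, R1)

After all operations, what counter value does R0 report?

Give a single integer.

Op 1: merge R0<->R2 -> R0=(0,0,0) R2=(0,0,0)
Op 2: inc R1 by 4 -> R1=(0,4,0) value=4
Op 3: merge R2<->R1 -> R2=(0,4,0) R1=(0,4,0)
Op 4: merge R2<->R0 -> R2=(0,4,0) R0=(0,4,0)
Op 5: inc R1 by 3 -> R1=(0,7,0) value=7
Op 6: merge R2<->R1 -> R2=(0,7,0) R1=(0,7,0)
Op 7: inc R0 by 5 -> R0=(5,4,0) value=9
Op 8: inc R0 by 3 -> R0=(8,4,0) value=12
Op 9: inc R2 by 2 -> R2=(0,7,2) value=9
Op 10: inc R1 by 3 -> R1=(0,10,0) value=10
Op 11: inc R1 by 1 -> R1=(0,11,0) value=11
Op 12: merge R2<->R1 -> R2=(0,11,2) R1=(0,11,2)

Answer: 12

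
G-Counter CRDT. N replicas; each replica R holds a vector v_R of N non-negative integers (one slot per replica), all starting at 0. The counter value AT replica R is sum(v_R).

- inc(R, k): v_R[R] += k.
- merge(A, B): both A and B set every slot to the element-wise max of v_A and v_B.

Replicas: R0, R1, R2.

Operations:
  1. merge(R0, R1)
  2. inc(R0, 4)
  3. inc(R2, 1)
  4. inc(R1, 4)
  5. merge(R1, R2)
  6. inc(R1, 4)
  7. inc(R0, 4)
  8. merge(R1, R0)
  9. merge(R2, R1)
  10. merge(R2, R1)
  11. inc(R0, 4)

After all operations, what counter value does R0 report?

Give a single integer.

Op 1: merge R0<->R1 -> R0=(0,0,0) R1=(0,0,0)
Op 2: inc R0 by 4 -> R0=(4,0,0) value=4
Op 3: inc R2 by 1 -> R2=(0,0,1) value=1
Op 4: inc R1 by 4 -> R1=(0,4,0) value=4
Op 5: merge R1<->R2 -> R1=(0,4,1) R2=(0,4,1)
Op 6: inc R1 by 4 -> R1=(0,8,1) value=9
Op 7: inc R0 by 4 -> R0=(8,0,0) value=8
Op 8: merge R1<->R0 -> R1=(8,8,1) R0=(8,8,1)
Op 9: merge R2<->R1 -> R2=(8,8,1) R1=(8,8,1)
Op 10: merge R2<->R1 -> R2=(8,8,1) R1=(8,8,1)
Op 11: inc R0 by 4 -> R0=(12,8,1) value=21

Answer: 21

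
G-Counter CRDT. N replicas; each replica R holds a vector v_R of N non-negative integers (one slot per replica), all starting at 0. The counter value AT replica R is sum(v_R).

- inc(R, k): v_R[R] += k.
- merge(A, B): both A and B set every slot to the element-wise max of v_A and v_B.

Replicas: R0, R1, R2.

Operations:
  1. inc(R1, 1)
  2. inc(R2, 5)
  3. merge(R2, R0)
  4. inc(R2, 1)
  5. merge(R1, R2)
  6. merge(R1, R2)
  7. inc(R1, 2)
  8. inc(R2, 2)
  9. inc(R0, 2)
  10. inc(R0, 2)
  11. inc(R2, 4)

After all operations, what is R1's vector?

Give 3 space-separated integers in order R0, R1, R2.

Answer: 0 3 6

Derivation:
Op 1: inc R1 by 1 -> R1=(0,1,0) value=1
Op 2: inc R2 by 5 -> R2=(0,0,5) value=5
Op 3: merge R2<->R0 -> R2=(0,0,5) R0=(0,0,5)
Op 4: inc R2 by 1 -> R2=(0,0,6) value=6
Op 5: merge R1<->R2 -> R1=(0,1,6) R2=(0,1,6)
Op 6: merge R1<->R2 -> R1=(0,1,6) R2=(0,1,6)
Op 7: inc R1 by 2 -> R1=(0,3,6) value=9
Op 8: inc R2 by 2 -> R2=(0,1,8) value=9
Op 9: inc R0 by 2 -> R0=(2,0,5) value=7
Op 10: inc R0 by 2 -> R0=(4,0,5) value=9
Op 11: inc R2 by 4 -> R2=(0,1,12) value=13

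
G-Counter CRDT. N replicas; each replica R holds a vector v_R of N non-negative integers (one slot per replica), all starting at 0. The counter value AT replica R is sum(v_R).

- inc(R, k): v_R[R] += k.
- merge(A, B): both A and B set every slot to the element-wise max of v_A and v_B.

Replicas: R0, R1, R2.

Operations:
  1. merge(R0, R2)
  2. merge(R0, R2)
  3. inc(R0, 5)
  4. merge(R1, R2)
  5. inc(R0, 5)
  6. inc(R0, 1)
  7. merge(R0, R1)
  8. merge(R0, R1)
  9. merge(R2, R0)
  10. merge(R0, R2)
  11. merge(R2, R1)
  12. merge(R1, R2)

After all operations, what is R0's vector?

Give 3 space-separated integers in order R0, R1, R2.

Op 1: merge R0<->R2 -> R0=(0,0,0) R2=(0,0,0)
Op 2: merge R0<->R2 -> R0=(0,0,0) R2=(0,0,0)
Op 3: inc R0 by 5 -> R0=(5,0,0) value=5
Op 4: merge R1<->R2 -> R1=(0,0,0) R2=(0,0,0)
Op 5: inc R0 by 5 -> R0=(10,0,0) value=10
Op 6: inc R0 by 1 -> R0=(11,0,0) value=11
Op 7: merge R0<->R1 -> R0=(11,0,0) R1=(11,0,0)
Op 8: merge R0<->R1 -> R0=(11,0,0) R1=(11,0,0)
Op 9: merge R2<->R0 -> R2=(11,0,0) R0=(11,0,0)
Op 10: merge R0<->R2 -> R0=(11,0,0) R2=(11,0,0)
Op 11: merge R2<->R1 -> R2=(11,0,0) R1=(11,0,0)
Op 12: merge R1<->R2 -> R1=(11,0,0) R2=(11,0,0)

Answer: 11 0 0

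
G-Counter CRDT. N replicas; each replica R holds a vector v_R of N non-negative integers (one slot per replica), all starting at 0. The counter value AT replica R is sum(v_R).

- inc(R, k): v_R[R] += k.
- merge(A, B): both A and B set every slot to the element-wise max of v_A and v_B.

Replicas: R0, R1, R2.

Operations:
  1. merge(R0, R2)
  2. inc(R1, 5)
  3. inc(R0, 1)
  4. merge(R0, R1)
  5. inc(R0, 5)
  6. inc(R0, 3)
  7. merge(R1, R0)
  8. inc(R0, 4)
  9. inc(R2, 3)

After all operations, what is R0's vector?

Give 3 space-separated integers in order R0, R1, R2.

Op 1: merge R0<->R2 -> R0=(0,0,0) R2=(0,0,0)
Op 2: inc R1 by 5 -> R1=(0,5,0) value=5
Op 3: inc R0 by 1 -> R0=(1,0,0) value=1
Op 4: merge R0<->R1 -> R0=(1,5,0) R1=(1,5,0)
Op 5: inc R0 by 5 -> R0=(6,5,0) value=11
Op 6: inc R0 by 3 -> R0=(9,5,0) value=14
Op 7: merge R1<->R0 -> R1=(9,5,0) R0=(9,5,0)
Op 8: inc R0 by 4 -> R0=(13,5,0) value=18
Op 9: inc R2 by 3 -> R2=(0,0,3) value=3

Answer: 13 5 0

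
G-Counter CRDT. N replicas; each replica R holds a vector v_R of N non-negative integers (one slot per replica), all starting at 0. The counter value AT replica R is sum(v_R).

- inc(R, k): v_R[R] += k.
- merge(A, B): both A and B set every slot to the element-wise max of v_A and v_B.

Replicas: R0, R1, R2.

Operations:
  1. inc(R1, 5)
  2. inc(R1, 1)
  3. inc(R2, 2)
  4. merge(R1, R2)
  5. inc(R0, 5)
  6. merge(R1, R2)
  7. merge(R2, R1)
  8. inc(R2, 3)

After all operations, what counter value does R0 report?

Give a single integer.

Answer: 5

Derivation:
Op 1: inc R1 by 5 -> R1=(0,5,0) value=5
Op 2: inc R1 by 1 -> R1=(0,6,0) value=6
Op 3: inc R2 by 2 -> R2=(0,0,2) value=2
Op 4: merge R1<->R2 -> R1=(0,6,2) R2=(0,6,2)
Op 5: inc R0 by 5 -> R0=(5,0,0) value=5
Op 6: merge R1<->R2 -> R1=(0,6,2) R2=(0,6,2)
Op 7: merge R2<->R1 -> R2=(0,6,2) R1=(0,6,2)
Op 8: inc R2 by 3 -> R2=(0,6,5) value=11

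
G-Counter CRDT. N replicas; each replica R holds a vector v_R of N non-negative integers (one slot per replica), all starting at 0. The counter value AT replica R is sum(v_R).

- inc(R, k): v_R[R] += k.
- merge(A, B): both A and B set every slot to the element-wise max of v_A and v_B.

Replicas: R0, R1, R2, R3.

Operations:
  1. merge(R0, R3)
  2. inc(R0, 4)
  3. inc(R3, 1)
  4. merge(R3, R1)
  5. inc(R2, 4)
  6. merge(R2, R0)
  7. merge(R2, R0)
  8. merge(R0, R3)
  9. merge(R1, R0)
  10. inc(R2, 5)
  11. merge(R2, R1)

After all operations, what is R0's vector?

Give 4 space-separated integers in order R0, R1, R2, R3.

Answer: 4 0 4 1

Derivation:
Op 1: merge R0<->R3 -> R0=(0,0,0,0) R3=(0,0,0,0)
Op 2: inc R0 by 4 -> R0=(4,0,0,0) value=4
Op 3: inc R3 by 1 -> R3=(0,0,0,1) value=1
Op 4: merge R3<->R1 -> R3=(0,0,0,1) R1=(0,0,0,1)
Op 5: inc R2 by 4 -> R2=(0,0,4,0) value=4
Op 6: merge R2<->R0 -> R2=(4,0,4,0) R0=(4,0,4,0)
Op 7: merge R2<->R0 -> R2=(4,0,4,0) R0=(4,0,4,0)
Op 8: merge R0<->R3 -> R0=(4,0,4,1) R3=(4,0,4,1)
Op 9: merge R1<->R0 -> R1=(4,0,4,1) R0=(4,0,4,1)
Op 10: inc R2 by 5 -> R2=(4,0,9,0) value=13
Op 11: merge R2<->R1 -> R2=(4,0,9,1) R1=(4,0,9,1)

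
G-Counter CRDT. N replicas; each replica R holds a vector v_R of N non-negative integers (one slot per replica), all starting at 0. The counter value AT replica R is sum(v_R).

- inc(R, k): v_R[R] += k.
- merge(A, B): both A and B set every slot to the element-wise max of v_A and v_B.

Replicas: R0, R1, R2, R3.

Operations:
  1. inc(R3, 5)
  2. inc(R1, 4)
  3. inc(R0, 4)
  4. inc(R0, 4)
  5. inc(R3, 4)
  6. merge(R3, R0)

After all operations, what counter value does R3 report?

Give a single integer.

Op 1: inc R3 by 5 -> R3=(0,0,0,5) value=5
Op 2: inc R1 by 4 -> R1=(0,4,0,0) value=4
Op 3: inc R0 by 4 -> R0=(4,0,0,0) value=4
Op 4: inc R0 by 4 -> R0=(8,0,0,0) value=8
Op 5: inc R3 by 4 -> R3=(0,0,0,9) value=9
Op 6: merge R3<->R0 -> R3=(8,0,0,9) R0=(8,0,0,9)

Answer: 17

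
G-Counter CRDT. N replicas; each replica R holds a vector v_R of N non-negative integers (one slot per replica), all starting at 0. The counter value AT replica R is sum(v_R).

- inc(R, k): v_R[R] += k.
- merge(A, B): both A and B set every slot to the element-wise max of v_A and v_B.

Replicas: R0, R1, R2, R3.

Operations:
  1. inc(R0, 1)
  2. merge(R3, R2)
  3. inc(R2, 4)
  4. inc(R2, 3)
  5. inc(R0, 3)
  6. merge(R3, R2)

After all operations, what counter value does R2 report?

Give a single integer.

Op 1: inc R0 by 1 -> R0=(1,0,0,0) value=1
Op 2: merge R3<->R2 -> R3=(0,0,0,0) R2=(0,0,0,0)
Op 3: inc R2 by 4 -> R2=(0,0,4,0) value=4
Op 4: inc R2 by 3 -> R2=(0,0,7,0) value=7
Op 5: inc R0 by 3 -> R0=(4,0,0,0) value=4
Op 6: merge R3<->R2 -> R3=(0,0,7,0) R2=(0,0,7,0)

Answer: 7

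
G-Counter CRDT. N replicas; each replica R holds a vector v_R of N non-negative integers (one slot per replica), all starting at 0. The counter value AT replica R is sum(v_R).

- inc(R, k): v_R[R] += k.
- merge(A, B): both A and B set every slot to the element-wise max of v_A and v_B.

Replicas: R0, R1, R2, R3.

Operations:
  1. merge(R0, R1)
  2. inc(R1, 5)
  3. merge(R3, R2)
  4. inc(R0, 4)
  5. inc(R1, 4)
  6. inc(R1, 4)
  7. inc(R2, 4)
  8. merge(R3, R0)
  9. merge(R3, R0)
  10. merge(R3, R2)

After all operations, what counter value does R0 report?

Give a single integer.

Op 1: merge R0<->R1 -> R0=(0,0,0,0) R1=(0,0,0,0)
Op 2: inc R1 by 5 -> R1=(0,5,0,0) value=5
Op 3: merge R3<->R2 -> R3=(0,0,0,0) R2=(0,0,0,0)
Op 4: inc R0 by 4 -> R0=(4,0,0,0) value=4
Op 5: inc R1 by 4 -> R1=(0,9,0,0) value=9
Op 6: inc R1 by 4 -> R1=(0,13,0,0) value=13
Op 7: inc R2 by 4 -> R2=(0,0,4,0) value=4
Op 8: merge R3<->R0 -> R3=(4,0,0,0) R0=(4,0,0,0)
Op 9: merge R3<->R0 -> R3=(4,0,0,0) R0=(4,0,0,0)
Op 10: merge R3<->R2 -> R3=(4,0,4,0) R2=(4,0,4,0)

Answer: 4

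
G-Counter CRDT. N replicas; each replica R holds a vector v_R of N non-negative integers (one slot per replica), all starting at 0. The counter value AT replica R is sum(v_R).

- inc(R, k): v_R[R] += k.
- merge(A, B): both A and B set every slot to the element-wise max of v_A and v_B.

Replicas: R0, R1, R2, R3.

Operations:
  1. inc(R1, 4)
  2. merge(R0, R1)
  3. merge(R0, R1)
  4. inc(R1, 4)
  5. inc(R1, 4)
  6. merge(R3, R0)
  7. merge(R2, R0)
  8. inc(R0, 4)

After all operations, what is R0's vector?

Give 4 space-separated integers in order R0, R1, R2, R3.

Answer: 4 4 0 0

Derivation:
Op 1: inc R1 by 4 -> R1=(0,4,0,0) value=4
Op 2: merge R0<->R1 -> R0=(0,4,0,0) R1=(0,4,0,0)
Op 3: merge R0<->R1 -> R0=(0,4,0,0) R1=(0,4,0,0)
Op 4: inc R1 by 4 -> R1=(0,8,0,0) value=8
Op 5: inc R1 by 4 -> R1=(0,12,0,0) value=12
Op 6: merge R3<->R0 -> R3=(0,4,0,0) R0=(0,4,0,0)
Op 7: merge R2<->R0 -> R2=(0,4,0,0) R0=(0,4,0,0)
Op 8: inc R0 by 4 -> R0=(4,4,0,0) value=8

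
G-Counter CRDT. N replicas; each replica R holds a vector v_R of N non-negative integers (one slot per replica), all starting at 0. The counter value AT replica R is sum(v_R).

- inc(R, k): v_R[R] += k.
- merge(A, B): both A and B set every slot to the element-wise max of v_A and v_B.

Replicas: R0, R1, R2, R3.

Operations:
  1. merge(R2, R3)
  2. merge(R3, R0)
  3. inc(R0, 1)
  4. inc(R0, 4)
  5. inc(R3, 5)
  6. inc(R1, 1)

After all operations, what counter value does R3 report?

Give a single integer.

Op 1: merge R2<->R3 -> R2=(0,0,0,0) R3=(0,0,0,0)
Op 2: merge R3<->R0 -> R3=(0,0,0,0) R0=(0,0,0,0)
Op 3: inc R0 by 1 -> R0=(1,0,0,0) value=1
Op 4: inc R0 by 4 -> R0=(5,0,0,0) value=5
Op 5: inc R3 by 5 -> R3=(0,0,0,5) value=5
Op 6: inc R1 by 1 -> R1=(0,1,0,0) value=1

Answer: 5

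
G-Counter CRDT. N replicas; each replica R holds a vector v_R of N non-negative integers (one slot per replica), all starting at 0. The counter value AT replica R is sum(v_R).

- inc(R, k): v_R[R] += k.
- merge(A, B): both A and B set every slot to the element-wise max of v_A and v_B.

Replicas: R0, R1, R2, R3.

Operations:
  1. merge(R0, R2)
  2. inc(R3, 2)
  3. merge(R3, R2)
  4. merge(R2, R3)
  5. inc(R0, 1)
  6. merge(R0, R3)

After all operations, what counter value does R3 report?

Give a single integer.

Op 1: merge R0<->R2 -> R0=(0,0,0,0) R2=(0,0,0,0)
Op 2: inc R3 by 2 -> R3=(0,0,0,2) value=2
Op 3: merge R3<->R2 -> R3=(0,0,0,2) R2=(0,0,0,2)
Op 4: merge R2<->R3 -> R2=(0,0,0,2) R3=(0,0,0,2)
Op 5: inc R0 by 1 -> R0=(1,0,0,0) value=1
Op 6: merge R0<->R3 -> R0=(1,0,0,2) R3=(1,0,0,2)

Answer: 3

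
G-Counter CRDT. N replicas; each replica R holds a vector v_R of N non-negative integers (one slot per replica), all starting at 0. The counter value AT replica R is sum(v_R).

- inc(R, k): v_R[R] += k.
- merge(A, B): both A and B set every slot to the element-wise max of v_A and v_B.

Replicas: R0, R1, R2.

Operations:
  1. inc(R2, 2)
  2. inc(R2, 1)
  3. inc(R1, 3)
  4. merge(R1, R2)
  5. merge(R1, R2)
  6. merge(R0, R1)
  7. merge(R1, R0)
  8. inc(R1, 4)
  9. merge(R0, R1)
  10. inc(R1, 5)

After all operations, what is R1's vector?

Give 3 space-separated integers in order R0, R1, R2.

Answer: 0 12 3

Derivation:
Op 1: inc R2 by 2 -> R2=(0,0,2) value=2
Op 2: inc R2 by 1 -> R2=(0,0,3) value=3
Op 3: inc R1 by 3 -> R1=(0,3,0) value=3
Op 4: merge R1<->R2 -> R1=(0,3,3) R2=(0,3,3)
Op 5: merge R1<->R2 -> R1=(0,3,3) R2=(0,3,3)
Op 6: merge R0<->R1 -> R0=(0,3,3) R1=(0,3,3)
Op 7: merge R1<->R0 -> R1=(0,3,3) R0=(0,3,3)
Op 8: inc R1 by 4 -> R1=(0,7,3) value=10
Op 9: merge R0<->R1 -> R0=(0,7,3) R1=(0,7,3)
Op 10: inc R1 by 5 -> R1=(0,12,3) value=15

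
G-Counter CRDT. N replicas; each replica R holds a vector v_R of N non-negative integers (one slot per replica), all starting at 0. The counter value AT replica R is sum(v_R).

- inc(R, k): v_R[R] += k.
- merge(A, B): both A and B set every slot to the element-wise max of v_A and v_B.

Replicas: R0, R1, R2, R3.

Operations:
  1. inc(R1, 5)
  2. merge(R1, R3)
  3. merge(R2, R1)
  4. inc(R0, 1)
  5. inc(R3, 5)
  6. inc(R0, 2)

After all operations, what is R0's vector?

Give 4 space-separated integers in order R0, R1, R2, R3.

Op 1: inc R1 by 5 -> R1=(0,5,0,0) value=5
Op 2: merge R1<->R3 -> R1=(0,5,0,0) R3=(0,5,0,0)
Op 3: merge R2<->R1 -> R2=(0,5,0,0) R1=(0,5,0,0)
Op 4: inc R0 by 1 -> R0=(1,0,0,0) value=1
Op 5: inc R3 by 5 -> R3=(0,5,0,5) value=10
Op 6: inc R0 by 2 -> R0=(3,0,0,0) value=3

Answer: 3 0 0 0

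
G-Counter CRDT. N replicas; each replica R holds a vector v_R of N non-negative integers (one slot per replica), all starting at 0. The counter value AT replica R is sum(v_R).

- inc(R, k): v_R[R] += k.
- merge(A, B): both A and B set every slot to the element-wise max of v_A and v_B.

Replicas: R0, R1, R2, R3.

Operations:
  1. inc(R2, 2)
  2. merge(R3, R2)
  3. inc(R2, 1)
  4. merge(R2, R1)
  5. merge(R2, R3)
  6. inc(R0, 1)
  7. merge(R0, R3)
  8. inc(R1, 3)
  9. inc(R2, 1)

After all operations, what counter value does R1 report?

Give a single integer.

Answer: 6

Derivation:
Op 1: inc R2 by 2 -> R2=(0,0,2,0) value=2
Op 2: merge R3<->R2 -> R3=(0,0,2,0) R2=(0,0,2,0)
Op 3: inc R2 by 1 -> R2=(0,0,3,0) value=3
Op 4: merge R2<->R1 -> R2=(0,0,3,0) R1=(0,0,3,0)
Op 5: merge R2<->R3 -> R2=(0,0,3,0) R3=(0,0,3,0)
Op 6: inc R0 by 1 -> R0=(1,0,0,0) value=1
Op 7: merge R0<->R3 -> R0=(1,0,3,0) R3=(1,0,3,0)
Op 8: inc R1 by 3 -> R1=(0,3,3,0) value=6
Op 9: inc R2 by 1 -> R2=(0,0,4,0) value=4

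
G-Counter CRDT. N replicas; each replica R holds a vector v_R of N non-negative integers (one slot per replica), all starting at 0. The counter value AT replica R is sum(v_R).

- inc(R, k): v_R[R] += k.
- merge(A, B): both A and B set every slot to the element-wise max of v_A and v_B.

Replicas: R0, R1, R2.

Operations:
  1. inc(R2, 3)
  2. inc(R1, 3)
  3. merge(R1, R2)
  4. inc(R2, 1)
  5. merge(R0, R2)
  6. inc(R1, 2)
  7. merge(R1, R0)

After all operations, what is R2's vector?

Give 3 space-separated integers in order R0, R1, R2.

Answer: 0 3 4

Derivation:
Op 1: inc R2 by 3 -> R2=(0,0,3) value=3
Op 2: inc R1 by 3 -> R1=(0,3,0) value=3
Op 3: merge R1<->R2 -> R1=(0,3,3) R2=(0,3,3)
Op 4: inc R2 by 1 -> R2=(0,3,4) value=7
Op 5: merge R0<->R2 -> R0=(0,3,4) R2=(0,3,4)
Op 6: inc R1 by 2 -> R1=(0,5,3) value=8
Op 7: merge R1<->R0 -> R1=(0,5,4) R0=(0,5,4)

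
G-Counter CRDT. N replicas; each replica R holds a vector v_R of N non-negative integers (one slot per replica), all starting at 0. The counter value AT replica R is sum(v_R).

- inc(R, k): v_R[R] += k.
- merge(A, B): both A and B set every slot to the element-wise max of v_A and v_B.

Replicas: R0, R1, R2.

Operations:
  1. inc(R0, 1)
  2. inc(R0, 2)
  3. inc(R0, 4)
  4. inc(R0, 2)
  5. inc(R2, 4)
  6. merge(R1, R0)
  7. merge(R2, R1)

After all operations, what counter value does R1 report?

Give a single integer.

Op 1: inc R0 by 1 -> R0=(1,0,0) value=1
Op 2: inc R0 by 2 -> R0=(3,0,0) value=3
Op 3: inc R0 by 4 -> R0=(7,0,0) value=7
Op 4: inc R0 by 2 -> R0=(9,0,0) value=9
Op 5: inc R2 by 4 -> R2=(0,0,4) value=4
Op 6: merge R1<->R0 -> R1=(9,0,0) R0=(9,0,0)
Op 7: merge R2<->R1 -> R2=(9,0,4) R1=(9,0,4)

Answer: 13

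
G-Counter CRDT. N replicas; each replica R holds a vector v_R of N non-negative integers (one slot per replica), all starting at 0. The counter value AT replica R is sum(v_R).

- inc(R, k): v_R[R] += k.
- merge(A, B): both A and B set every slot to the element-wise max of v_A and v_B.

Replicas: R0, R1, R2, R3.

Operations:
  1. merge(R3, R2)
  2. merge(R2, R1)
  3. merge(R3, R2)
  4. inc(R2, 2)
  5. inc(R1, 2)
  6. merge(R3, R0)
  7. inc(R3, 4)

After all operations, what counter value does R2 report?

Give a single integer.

Answer: 2

Derivation:
Op 1: merge R3<->R2 -> R3=(0,0,0,0) R2=(0,0,0,0)
Op 2: merge R2<->R1 -> R2=(0,0,0,0) R1=(0,0,0,0)
Op 3: merge R3<->R2 -> R3=(0,0,0,0) R2=(0,0,0,0)
Op 4: inc R2 by 2 -> R2=(0,0,2,0) value=2
Op 5: inc R1 by 2 -> R1=(0,2,0,0) value=2
Op 6: merge R3<->R0 -> R3=(0,0,0,0) R0=(0,0,0,0)
Op 7: inc R3 by 4 -> R3=(0,0,0,4) value=4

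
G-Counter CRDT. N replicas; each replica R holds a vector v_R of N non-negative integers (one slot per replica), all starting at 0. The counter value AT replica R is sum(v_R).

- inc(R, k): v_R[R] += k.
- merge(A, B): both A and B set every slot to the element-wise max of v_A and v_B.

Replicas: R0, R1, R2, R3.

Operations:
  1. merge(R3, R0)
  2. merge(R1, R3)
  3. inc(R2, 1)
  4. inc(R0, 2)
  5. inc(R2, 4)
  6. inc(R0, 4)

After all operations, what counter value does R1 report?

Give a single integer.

Answer: 0

Derivation:
Op 1: merge R3<->R0 -> R3=(0,0,0,0) R0=(0,0,0,0)
Op 2: merge R1<->R3 -> R1=(0,0,0,0) R3=(0,0,0,0)
Op 3: inc R2 by 1 -> R2=(0,0,1,0) value=1
Op 4: inc R0 by 2 -> R0=(2,0,0,0) value=2
Op 5: inc R2 by 4 -> R2=(0,0,5,0) value=5
Op 6: inc R0 by 4 -> R0=(6,0,0,0) value=6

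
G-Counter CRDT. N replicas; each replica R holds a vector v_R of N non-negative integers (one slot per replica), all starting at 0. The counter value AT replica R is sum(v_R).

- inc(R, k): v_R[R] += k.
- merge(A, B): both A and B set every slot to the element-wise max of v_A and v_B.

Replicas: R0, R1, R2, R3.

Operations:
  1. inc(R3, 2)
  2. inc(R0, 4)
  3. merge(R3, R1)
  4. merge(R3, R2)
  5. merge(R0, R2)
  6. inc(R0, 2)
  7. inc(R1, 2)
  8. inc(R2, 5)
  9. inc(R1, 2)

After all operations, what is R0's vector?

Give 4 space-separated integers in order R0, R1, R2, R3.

Op 1: inc R3 by 2 -> R3=(0,0,0,2) value=2
Op 2: inc R0 by 4 -> R0=(4,0,0,0) value=4
Op 3: merge R3<->R1 -> R3=(0,0,0,2) R1=(0,0,0,2)
Op 4: merge R3<->R2 -> R3=(0,0,0,2) R2=(0,0,0,2)
Op 5: merge R0<->R2 -> R0=(4,0,0,2) R2=(4,0,0,2)
Op 6: inc R0 by 2 -> R0=(6,0,0,2) value=8
Op 7: inc R1 by 2 -> R1=(0,2,0,2) value=4
Op 8: inc R2 by 5 -> R2=(4,0,5,2) value=11
Op 9: inc R1 by 2 -> R1=(0,4,0,2) value=6

Answer: 6 0 0 2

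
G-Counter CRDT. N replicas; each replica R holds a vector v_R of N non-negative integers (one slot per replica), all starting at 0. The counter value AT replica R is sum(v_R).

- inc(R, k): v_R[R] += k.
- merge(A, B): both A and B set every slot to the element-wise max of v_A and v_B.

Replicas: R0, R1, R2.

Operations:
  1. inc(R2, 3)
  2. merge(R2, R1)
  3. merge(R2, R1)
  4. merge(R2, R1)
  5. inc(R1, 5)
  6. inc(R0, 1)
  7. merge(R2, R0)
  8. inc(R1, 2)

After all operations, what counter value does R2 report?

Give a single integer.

Answer: 4

Derivation:
Op 1: inc R2 by 3 -> R2=(0,0,3) value=3
Op 2: merge R2<->R1 -> R2=(0,0,3) R1=(0,0,3)
Op 3: merge R2<->R1 -> R2=(0,0,3) R1=(0,0,3)
Op 4: merge R2<->R1 -> R2=(0,0,3) R1=(0,0,3)
Op 5: inc R1 by 5 -> R1=(0,5,3) value=8
Op 6: inc R0 by 1 -> R0=(1,0,0) value=1
Op 7: merge R2<->R0 -> R2=(1,0,3) R0=(1,0,3)
Op 8: inc R1 by 2 -> R1=(0,7,3) value=10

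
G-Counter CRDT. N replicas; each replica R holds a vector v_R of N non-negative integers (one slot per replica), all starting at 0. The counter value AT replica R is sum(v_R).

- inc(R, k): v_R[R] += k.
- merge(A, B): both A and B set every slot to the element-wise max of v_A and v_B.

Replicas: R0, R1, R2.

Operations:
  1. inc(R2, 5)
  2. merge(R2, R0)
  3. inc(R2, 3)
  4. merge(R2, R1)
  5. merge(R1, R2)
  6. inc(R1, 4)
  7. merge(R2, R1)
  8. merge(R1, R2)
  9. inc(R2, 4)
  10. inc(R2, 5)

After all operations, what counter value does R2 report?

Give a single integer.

Answer: 21

Derivation:
Op 1: inc R2 by 5 -> R2=(0,0,5) value=5
Op 2: merge R2<->R0 -> R2=(0,0,5) R0=(0,0,5)
Op 3: inc R2 by 3 -> R2=(0,0,8) value=8
Op 4: merge R2<->R1 -> R2=(0,0,8) R1=(0,0,8)
Op 5: merge R1<->R2 -> R1=(0,0,8) R2=(0,0,8)
Op 6: inc R1 by 4 -> R1=(0,4,8) value=12
Op 7: merge R2<->R1 -> R2=(0,4,8) R1=(0,4,8)
Op 8: merge R1<->R2 -> R1=(0,4,8) R2=(0,4,8)
Op 9: inc R2 by 4 -> R2=(0,4,12) value=16
Op 10: inc R2 by 5 -> R2=(0,4,17) value=21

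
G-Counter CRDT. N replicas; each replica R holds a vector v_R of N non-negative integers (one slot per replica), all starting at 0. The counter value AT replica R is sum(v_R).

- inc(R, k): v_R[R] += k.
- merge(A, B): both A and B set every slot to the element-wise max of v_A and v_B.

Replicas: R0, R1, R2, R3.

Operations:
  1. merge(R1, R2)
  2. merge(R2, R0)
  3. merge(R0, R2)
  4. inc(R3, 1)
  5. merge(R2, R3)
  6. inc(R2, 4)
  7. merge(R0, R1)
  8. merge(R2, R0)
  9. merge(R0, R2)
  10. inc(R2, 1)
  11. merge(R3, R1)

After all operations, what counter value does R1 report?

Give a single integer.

Answer: 1

Derivation:
Op 1: merge R1<->R2 -> R1=(0,0,0,0) R2=(0,0,0,0)
Op 2: merge R2<->R0 -> R2=(0,0,0,0) R0=(0,0,0,0)
Op 3: merge R0<->R2 -> R0=(0,0,0,0) R2=(0,0,0,0)
Op 4: inc R3 by 1 -> R3=(0,0,0,1) value=1
Op 5: merge R2<->R3 -> R2=(0,0,0,1) R3=(0,0,0,1)
Op 6: inc R2 by 4 -> R2=(0,0,4,1) value=5
Op 7: merge R0<->R1 -> R0=(0,0,0,0) R1=(0,0,0,0)
Op 8: merge R2<->R0 -> R2=(0,0,4,1) R0=(0,0,4,1)
Op 9: merge R0<->R2 -> R0=(0,0,4,1) R2=(0,0,4,1)
Op 10: inc R2 by 1 -> R2=(0,0,5,1) value=6
Op 11: merge R3<->R1 -> R3=(0,0,0,1) R1=(0,0,0,1)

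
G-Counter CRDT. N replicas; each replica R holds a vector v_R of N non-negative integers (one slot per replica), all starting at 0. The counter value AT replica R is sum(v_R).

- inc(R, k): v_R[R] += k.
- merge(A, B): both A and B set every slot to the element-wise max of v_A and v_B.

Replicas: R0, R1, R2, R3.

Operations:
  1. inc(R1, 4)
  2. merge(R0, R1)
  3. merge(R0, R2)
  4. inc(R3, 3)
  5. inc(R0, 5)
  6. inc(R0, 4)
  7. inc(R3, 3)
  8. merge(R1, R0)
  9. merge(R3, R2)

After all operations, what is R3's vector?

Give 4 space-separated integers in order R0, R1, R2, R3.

Answer: 0 4 0 6

Derivation:
Op 1: inc R1 by 4 -> R1=(0,4,0,0) value=4
Op 2: merge R0<->R1 -> R0=(0,4,0,0) R1=(0,4,0,0)
Op 3: merge R0<->R2 -> R0=(0,4,0,0) R2=(0,4,0,0)
Op 4: inc R3 by 3 -> R3=(0,0,0,3) value=3
Op 5: inc R0 by 5 -> R0=(5,4,0,0) value=9
Op 6: inc R0 by 4 -> R0=(9,4,0,0) value=13
Op 7: inc R3 by 3 -> R3=(0,0,0,6) value=6
Op 8: merge R1<->R0 -> R1=(9,4,0,0) R0=(9,4,0,0)
Op 9: merge R3<->R2 -> R3=(0,4,0,6) R2=(0,4,0,6)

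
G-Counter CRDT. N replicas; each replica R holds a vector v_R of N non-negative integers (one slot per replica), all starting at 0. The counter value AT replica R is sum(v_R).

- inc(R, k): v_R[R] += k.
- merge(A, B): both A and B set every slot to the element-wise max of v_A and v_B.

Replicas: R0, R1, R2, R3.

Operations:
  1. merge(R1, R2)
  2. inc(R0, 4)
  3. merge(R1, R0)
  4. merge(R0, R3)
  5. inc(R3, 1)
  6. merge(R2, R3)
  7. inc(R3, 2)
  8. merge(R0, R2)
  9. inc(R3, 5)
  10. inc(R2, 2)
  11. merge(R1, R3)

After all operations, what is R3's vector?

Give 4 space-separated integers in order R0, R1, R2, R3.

Answer: 4 0 0 8

Derivation:
Op 1: merge R1<->R2 -> R1=(0,0,0,0) R2=(0,0,0,0)
Op 2: inc R0 by 4 -> R0=(4,0,0,0) value=4
Op 3: merge R1<->R0 -> R1=(4,0,0,0) R0=(4,0,0,0)
Op 4: merge R0<->R3 -> R0=(4,0,0,0) R3=(4,0,0,0)
Op 5: inc R3 by 1 -> R3=(4,0,0,1) value=5
Op 6: merge R2<->R3 -> R2=(4,0,0,1) R3=(4,0,0,1)
Op 7: inc R3 by 2 -> R3=(4,0,0,3) value=7
Op 8: merge R0<->R2 -> R0=(4,0,0,1) R2=(4,0,0,1)
Op 9: inc R3 by 5 -> R3=(4,0,0,8) value=12
Op 10: inc R2 by 2 -> R2=(4,0,2,1) value=7
Op 11: merge R1<->R3 -> R1=(4,0,0,8) R3=(4,0,0,8)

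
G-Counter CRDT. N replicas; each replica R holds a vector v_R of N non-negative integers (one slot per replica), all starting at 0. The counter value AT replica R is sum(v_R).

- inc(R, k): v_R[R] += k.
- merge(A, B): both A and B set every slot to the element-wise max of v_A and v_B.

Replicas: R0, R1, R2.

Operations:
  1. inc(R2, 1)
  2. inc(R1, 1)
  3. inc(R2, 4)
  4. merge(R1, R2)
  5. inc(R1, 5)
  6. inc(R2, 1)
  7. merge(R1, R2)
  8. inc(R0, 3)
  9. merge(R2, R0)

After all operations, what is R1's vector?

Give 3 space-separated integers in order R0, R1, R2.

Op 1: inc R2 by 1 -> R2=(0,0,1) value=1
Op 2: inc R1 by 1 -> R1=(0,1,0) value=1
Op 3: inc R2 by 4 -> R2=(0,0,5) value=5
Op 4: merge R1<->R2 -> R1=(0,1,5) R2=(0,1,5)
Op 5: inc R1 by 5 -> R1=(0,6,5) value=11
Op 6: inc R2 by 1 -> R2=(0,1,6) value=7
Op 7: merge R1<->R2 -> R1=(0,6,6) R2=(0,6,6)
Op 8: inc R0 by 3 -> R0=(3,0,0) value=3
Op 9: merge R2<->R0 -> R2=(3,6,6) R0=(3,6,6)

Answer: 0 6 6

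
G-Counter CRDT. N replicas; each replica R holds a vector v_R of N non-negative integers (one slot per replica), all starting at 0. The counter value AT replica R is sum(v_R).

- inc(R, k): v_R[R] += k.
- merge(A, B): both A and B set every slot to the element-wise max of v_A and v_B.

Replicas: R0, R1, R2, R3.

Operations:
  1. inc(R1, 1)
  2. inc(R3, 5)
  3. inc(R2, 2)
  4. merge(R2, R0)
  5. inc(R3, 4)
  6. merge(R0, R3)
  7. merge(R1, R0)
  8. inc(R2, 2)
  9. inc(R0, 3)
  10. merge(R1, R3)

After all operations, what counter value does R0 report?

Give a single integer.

Answer: 15

Derivation:
Op 1: inc R1 by 1 -> R1=(0,1,0,0) value=1
Op 2: inc R3 by 5 -> R3=(0,0,0,5) value=5
Op 3: inc R2 by 2 -> R2=(0,0,2,0) value=2
Op 4: merge R2<->R0 -> R2=(0,0,2,0) R0=(0,0,2,0)
Op 5: inc R3 by 4 -> R3=(0,0,0,9) value=9
Op 6: merge R0<->R3 -> R0=(0,0,2,9) R3=(0,0,2,9)
Op 7: merge R1<->R0 -> R1=(0,1,2,9) R0=(0,1,2,9)
Op 8: inc R2 by 2 -> R2=(0,0,4,0) value=4
Op 9: inc R0 by 3 -> R0=(3,1,2,9) value=15
Op 10: merge R1<->R3 -> R1=(0,1,2,9) R3=(0,1,2,9)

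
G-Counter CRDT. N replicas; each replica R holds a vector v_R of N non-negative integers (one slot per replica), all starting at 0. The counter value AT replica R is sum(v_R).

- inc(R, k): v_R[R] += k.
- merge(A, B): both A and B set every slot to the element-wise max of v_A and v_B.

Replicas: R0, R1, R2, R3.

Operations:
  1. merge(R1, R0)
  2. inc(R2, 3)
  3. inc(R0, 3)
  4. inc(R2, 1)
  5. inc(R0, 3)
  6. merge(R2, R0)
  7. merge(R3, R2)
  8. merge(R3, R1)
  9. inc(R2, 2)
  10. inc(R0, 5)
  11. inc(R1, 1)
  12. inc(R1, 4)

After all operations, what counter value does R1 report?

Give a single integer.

Answer: 15

Derivation:
Op 1: merge R1<->R0 -> R1=(0,0,0,0) R0=(0,0,0,0)
Op 2: inc R2 by 3 -> R2=(0,0,3,0) value=3
Op 3: inc R0 by 3 -> R0=(3,0,0,0) value=3
Op 4: inc R2 by 1 -> R2=(0,0,4,0) value=4
Op 5: inc R0 by 3 -> R0=(6,0,0,0) value=6
Op 6: merge R2<->R0 -> R2=(6,0,4,0) R0=(6,0,4,0)
Op 7: merge R3<->R2 -> R3=(6,0,4,0) R2=(6,0,4,0)
Op 8: merge R3<->R1 -> R3=(6,0,4,0) R1=(6,0,4,0)
Op 9: inc R2 by 2 -> R2=(6,0,6,0) value=12
Op 10: inc R0 by 5 -> R0=(11,0,4,0) value=15
Op 11: inc R1 by 1 -> R1=(6,1,4,0) value=11
Op 12: inc R1 by 4 -> R1=(6,5,4,0) value=15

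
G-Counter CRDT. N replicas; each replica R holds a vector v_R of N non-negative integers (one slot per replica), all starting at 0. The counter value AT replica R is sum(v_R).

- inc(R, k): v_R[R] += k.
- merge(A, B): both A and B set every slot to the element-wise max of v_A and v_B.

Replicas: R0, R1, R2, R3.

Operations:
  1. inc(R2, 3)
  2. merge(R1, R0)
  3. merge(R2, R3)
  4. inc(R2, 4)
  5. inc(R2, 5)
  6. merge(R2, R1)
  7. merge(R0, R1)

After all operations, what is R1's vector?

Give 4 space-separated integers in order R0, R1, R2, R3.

Op 1: inc R2 by 3 -> R2=(0,0,3,0) value=3
Op 2: merge R1<->R0 -> R1=(0,0,0,0) R0=(0,0,0,0)
Op 3: merge R2<->R3 -> R2=(0,0,3,0) R3=(0,0,3,0)
Op 4: inc R2 by 4 -> R2=(0,0,7,0) value=7
Op 5: inc R2 by 5 -> R2=(0,0,12,0) value=12
Op 6: merge R2<->R1 -> R2=(0,0,12,0) R1=(0,0,12,0)
Op 7: merge R0<->R1 -> R0=(0,0,12,0) R1=(0,0,12,0)

Answer: 0 0 12 0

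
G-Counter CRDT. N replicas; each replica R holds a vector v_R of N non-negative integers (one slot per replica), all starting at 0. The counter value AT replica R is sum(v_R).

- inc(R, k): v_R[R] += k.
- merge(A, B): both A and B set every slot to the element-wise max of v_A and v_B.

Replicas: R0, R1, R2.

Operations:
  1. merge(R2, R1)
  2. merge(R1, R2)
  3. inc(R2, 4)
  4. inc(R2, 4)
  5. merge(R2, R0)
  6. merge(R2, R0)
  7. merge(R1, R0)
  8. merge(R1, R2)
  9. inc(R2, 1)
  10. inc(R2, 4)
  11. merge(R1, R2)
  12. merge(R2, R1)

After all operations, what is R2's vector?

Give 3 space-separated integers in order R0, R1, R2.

Answer: 0 0 13

Derivation:
Op 1: merge R2<->R1 -> R2=(0,0,0) R1=(0,0,0)
Op 2: merge R1<->R2 -> R1=(0,0,0) R2=(0,0,0)
Op 3: inc R2 by 4 -> R2=(0,0,4) value=4
Op 4: inc R2 by 4 -> R2=(0,0,8) value=8
Op 5: merge R2<->R0 -> R2=(0,0,8) R0=(0,0,8)
Op 6: merge R2<->R0 -> R2=(0,0,8) R0=(0,0,8)
Op 7: merge R1<->R0 -> R1=(0,0,8) R0=(0,0,8)
Op 8: merge R1<->R2 -> R1=(0,0,8) R2=(0,0,8)
Op 9: inc R2 by 1 -> R2=(0,0,9) value=9
Op 10: inc R2 by 4 -> R2=(0,0,13) value=13
Op 11: merge R1<->R2 -> R1=(0,0,13) R2=(0,0,13)
Op 12: merge R2<->R1 -> R2=(0,0,13) R1=(0,0,13)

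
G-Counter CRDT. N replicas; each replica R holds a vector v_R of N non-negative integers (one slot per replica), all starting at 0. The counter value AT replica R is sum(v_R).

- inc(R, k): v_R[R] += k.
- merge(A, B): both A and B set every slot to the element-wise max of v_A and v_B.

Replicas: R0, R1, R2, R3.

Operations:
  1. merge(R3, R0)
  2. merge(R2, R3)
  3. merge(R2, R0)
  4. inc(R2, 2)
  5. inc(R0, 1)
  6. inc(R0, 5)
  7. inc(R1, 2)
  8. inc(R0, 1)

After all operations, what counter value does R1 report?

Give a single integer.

Answer: 2

Derivation:
Op 1: merge R3<->R0 -> R3=(0,0,0,0) R0=(0,0,0,0)
Op 2: merge R2<->R3 -> R2=(0,0,0,0) R3=(0,0,0,0)
Op 3: merge R2<->R0 -> R2=(0,0,0,0) R0=(0,0,0,0)
Op 4: inc R2 by 2 -> R2=(0,0,2,0) value=2
Op 5: inc R0 by 1 -> R0=(1,0,0,0) value=1
Op 6: inc R0 by 5 -> R0=(6,0,0,0) value=6
Op 7: inc R1 by 2 -> R1=(0,2,0,0) value=2
Op 8: inc R0 by 1 -> R0=(7,0,0,0) value=7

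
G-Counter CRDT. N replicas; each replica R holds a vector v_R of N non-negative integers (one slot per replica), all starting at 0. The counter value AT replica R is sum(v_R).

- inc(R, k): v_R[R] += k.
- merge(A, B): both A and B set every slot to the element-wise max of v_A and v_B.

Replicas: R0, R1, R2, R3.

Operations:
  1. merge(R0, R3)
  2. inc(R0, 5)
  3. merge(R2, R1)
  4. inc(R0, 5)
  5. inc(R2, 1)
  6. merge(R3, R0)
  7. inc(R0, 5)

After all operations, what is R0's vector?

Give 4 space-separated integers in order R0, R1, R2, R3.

Answer: 15 0 0 0

Derivation:
Op 1: merge R0<->R3 -> R0=(0,0,0,0) R3=(0,0,0,0)
Op 2: inc R0 by 5 -> R0=(5,0,0,0) value=5
Op 3: merge R2<->R1 -> R2=(0,0,0,0) R1=(0,0,0,0)
Op 4: inc R0 by 5 -> R0=(10,0,0,0) value=10
Op 5: inc R2 by 1 -> R2=(0,0,1,0) value=1
Op 6: merge R3<->R0 -> R3=(10,0,0,0) R0=(10,0,0,0)
Op 7: inc R0 by 5 -> R0=(15,0,0,0) value=15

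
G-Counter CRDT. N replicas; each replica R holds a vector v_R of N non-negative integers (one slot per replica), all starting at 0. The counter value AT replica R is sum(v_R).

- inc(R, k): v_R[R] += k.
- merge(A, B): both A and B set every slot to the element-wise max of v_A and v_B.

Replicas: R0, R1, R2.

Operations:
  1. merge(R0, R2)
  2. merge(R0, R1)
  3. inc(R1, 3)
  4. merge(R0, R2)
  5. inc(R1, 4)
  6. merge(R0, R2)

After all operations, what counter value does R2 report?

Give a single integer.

Op 1: merge R0<->R2 -> R0=(0,0,0) R2=(0,0,0)
Op 2: merge R0<->R1 -> R0=(0,0,0) R1=(0,0,0)
Op 3: inc R1 by 3 -> R1=(0,3,0) value=3
Op 4: merge R0<->R2 -> R0=(0,0,0) R2=(0,0,0)
Op 5: inc R1 by 4 -> R1=(0,7,0) value=7
Op 6: merge R0<->R2 -> R0=(0,0,0) R2=(0,0,0)

Answer: 0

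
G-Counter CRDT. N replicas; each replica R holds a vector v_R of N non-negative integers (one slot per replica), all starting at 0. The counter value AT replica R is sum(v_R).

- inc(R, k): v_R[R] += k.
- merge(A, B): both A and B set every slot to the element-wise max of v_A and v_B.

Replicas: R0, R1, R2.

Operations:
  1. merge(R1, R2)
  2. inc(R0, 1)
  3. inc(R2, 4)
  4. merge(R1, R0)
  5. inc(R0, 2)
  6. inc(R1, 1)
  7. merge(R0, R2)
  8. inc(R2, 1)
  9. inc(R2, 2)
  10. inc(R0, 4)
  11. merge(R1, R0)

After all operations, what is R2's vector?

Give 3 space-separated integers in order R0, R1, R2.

Op 1: merge R1<->R2 -> R1=(0,0,0) R2=(0,0,0)
Op 2: inc R0 by 1 -> R0=(1,0,0) value=1
Op 3: inc R2 by 4 -> R2=(0,0,4) value=4
Op 4: merge R1<->R0 -> R1=(1,0,0) R0=(1,0,0)
Op 5: inc R0 by 2 -> R0=(3,0,0) value=3
Op 6: inc R1 by 1 -> R1=(1,1,0) value=2
Op 7: merge R0<->R2 -> R0=(3,0,4) R2=(3,0,4)
Op 8: inc R2 by 1 -> R2=(3,0,5) value=8
Op 9: inc R2 by 2 -> R2=(3,0,7) value=10
Op 10: inc R0 by 4 -> R0=(7,0,4) value=11
Op 11: merge R1<->R0 -> R1=(7,1,4) R0=(7,1,4)

Answer: 3 0 7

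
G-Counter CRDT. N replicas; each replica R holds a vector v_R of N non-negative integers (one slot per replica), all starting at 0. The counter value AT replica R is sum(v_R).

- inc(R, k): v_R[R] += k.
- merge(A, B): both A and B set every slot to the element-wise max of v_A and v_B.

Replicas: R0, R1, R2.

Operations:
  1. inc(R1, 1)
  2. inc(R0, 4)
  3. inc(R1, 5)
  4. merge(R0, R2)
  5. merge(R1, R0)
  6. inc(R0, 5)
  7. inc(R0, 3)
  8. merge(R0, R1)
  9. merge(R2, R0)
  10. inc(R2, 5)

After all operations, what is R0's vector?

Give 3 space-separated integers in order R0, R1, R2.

Answer: 12 6 0

Derivation:
Op 1: inc R1 by 1 -> R1=(0,1,0) value=1
Op 2: inc R0 by 4 -> R0=(4,0,0) value=4
Op 3: inc R1 by 5 -> R1=(0,6,0) value=6
Op 4: merge R0<->R2 -> R0=(4,0,0) R2=(4,0,0)
Op 5: merge R1<->R0 -> R1=(4,6,0) R0=(4,6,0)
Op 6: inc R0 by 5 -> R0=(9,6,0) value=15
Op 7: inc R0 by 3 -> R0=(12,6,0) value=18
Op 8: merge R0<->R1 -> R0=(12,6,0) R1=(12,6,0)
Op 9: merge R2<->R0 -> R2=(12,6,0) R0=(12,6,0)
Op 10: inc R2 by 5 -> R2=(12,6,5) value=23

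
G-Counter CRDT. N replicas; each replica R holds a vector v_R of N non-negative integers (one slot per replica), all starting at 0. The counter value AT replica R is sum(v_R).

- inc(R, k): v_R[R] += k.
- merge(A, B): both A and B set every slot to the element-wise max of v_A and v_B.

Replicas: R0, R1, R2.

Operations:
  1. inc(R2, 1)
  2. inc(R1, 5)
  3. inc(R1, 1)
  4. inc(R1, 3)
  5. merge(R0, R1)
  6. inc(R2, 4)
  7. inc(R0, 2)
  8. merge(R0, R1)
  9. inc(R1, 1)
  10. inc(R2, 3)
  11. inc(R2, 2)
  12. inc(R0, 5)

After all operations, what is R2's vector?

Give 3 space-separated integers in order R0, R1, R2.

Answer: 0 0 10

Derivation:
Op 1: inc R2 by 1 -> R2=(0,0,1) value=1
Op 2: inc R1 by 5 -> R1=(0,5,0) value=5
Op 3: inc R1 by 1 -> R1=(0,6,0) value=6
Op 4: inc R1 by 3 -> R1=(0,9,0) value=9
Op 5: merge R0<->R1 -> R0=(0,9,0) R1=(0,9,0)
Op 6: inc R2 by 4 -> R2=(0,0,5) value=5
Op 7: inc R0 by 2 -> R0=(2,9,0) value=11
Op 8: merge R0<->R1 -> R0=(2,9,0) R1=(2,9,0)
Op 9: inc R1 by 1 -> R1=(2,10,0) value=12
Op 10: inc R2 by 3 -> R2=(0,0,8) value=8
Op 11: inc R2 by 2 -> R2=(0,0,10) value=10
Op 12: inc R0 by 5 -> R0=(7,9,0) value=16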